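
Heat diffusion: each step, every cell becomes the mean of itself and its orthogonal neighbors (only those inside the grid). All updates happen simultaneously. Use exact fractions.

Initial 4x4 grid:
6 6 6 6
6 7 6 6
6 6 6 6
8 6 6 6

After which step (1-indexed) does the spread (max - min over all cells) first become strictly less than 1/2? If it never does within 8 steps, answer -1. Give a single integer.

Answer: 3

Derivation:
Step 1: max=20/3, min=6, spread=2/3
Step 2: max=59/9, min=6, spread=5/9
Step 3: max=13897/2160, min=2413/400, spread=2167/5400
  -> spread < 1/2 first at step 3
Step 4: max=413179/64800, min=43591/7200, spread=1043/3240
Step 5: max=12310609/1944000, min=436849/72000, spread=257843/972000
Step 6: max=73491491/11664000, min=7878671/1296000, spread=645863/2916000
Step 7: max=10981637737/1749600000, min=1184124253/194400000, spread=16225973/87480000
Step 8: max=328439948719/52488000000, min=35583681451/5832000000, spread=409340783/2624400000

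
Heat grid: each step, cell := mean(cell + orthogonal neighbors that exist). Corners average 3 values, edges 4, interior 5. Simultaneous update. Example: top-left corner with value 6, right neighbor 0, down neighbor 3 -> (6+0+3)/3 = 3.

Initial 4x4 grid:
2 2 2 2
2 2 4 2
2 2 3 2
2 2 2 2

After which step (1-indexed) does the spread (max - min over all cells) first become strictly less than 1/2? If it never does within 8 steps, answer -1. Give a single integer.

Answer: 3

Derivation:
Step 1: max=13/5, min=2, spread=3/5
Step 2: max=63/25, min=2, spread=13/25
Step 3: max=5717/2400, min=493/240, spread=787/2400
  -> spread < 1/2 first at step 3
Step 4: max=50657/21600, min=15103/7200, spread=1337/5400
Step 5: max=5040593/2160000, min=458317/216000, spread=457423/2160000
Step 6: max=45106733/19440000, min=2780471/1296000, spread=849917/4860000
Step 7: max=1344992027/583200000, min=419826133/194400000, spread=21378407/145800000
Step 8: max=40178645837/17496000000, min=12672785683/5832000000, spread=540072197/4374000000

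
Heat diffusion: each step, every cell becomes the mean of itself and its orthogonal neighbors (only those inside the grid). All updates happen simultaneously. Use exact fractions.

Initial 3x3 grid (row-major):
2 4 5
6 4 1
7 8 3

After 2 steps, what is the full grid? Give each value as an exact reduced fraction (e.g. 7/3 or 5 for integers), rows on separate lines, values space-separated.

After step 1:
  4 15/4 10/3
  19/4 23/5 13/4
  7 11/2 4
After step 2:
  25/6 941/240 31/9
  407/80 437/100 911/240
  23/4 211/40 17/4

Answer: 25/6 941/240 31/9
407/80 437/100 911/240
23/4 211/40 17/4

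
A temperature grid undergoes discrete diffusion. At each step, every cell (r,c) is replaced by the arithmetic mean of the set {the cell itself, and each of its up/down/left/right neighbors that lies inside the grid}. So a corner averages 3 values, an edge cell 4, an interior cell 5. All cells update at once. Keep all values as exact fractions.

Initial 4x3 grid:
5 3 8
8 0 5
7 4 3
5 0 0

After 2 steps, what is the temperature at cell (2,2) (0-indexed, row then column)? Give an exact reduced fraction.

Step 1: cell (2,2) = 3
Step 2: cell (2,2) = 27/10
Full grid after step 2:
  43/9 14/3 40/9
  61/12 99/25 49/12
  89/20 361/100 27/10
  49/12 201/80 25/12

Answer: 27/10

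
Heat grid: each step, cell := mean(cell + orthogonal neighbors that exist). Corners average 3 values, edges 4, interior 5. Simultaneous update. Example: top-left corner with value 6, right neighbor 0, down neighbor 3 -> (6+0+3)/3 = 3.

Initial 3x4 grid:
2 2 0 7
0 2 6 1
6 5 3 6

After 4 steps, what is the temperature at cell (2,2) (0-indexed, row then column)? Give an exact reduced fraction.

Step 1: cell (2,2) = 5
Step 2: cell (2,2) = 221/60
Step 3: cell (2,2) = 14287/3600
Step 4: cell (2,2) = 389779/108000
Full grid after step 4:
  78217/32400 586793/216000 646933/216000 221509/64800
  406217/144000 22061/7500 69171/20000 84917/24000
  201859/64800 372209/108000 389779/108000 62921/16200

Answer: 389779/108000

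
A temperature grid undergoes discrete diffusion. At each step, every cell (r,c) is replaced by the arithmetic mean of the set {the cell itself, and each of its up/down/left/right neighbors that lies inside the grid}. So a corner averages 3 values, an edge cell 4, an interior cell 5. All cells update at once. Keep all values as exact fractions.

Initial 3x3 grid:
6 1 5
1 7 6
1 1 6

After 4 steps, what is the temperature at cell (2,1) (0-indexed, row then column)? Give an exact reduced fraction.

Step 1: cell (2,1) = 15/4
Step 2: cell (2,1) = 737/240
Step 3: cell (2,1) = 53599/14400
Step 4: cell (2,1) = 3074753/864000
Full grid after step 4:
  234667/64800 3330253/864000 187703/43200
  2847253/864000 466187/120000 893657/216000
  71639/21600 3074753/864000 533209/129600

Answer: 3074753/864000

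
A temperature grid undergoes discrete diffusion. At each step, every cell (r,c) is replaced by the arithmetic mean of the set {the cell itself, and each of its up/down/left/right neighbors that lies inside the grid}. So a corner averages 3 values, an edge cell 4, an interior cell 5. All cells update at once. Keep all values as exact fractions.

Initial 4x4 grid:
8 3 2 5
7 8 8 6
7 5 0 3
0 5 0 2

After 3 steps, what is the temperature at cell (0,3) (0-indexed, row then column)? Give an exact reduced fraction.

Step 1: cell (0,3) = 13/3
Step 2: cell (0,3) = 43/9
Step 3: cell (0,3) = 623/135
Full grid after step 3:
  119/20 533/96 35687/7200 623/135
  937/160 663/125 6947/1500 31037/7200
  3901/800 4441/1000 10937/3000 949/288
  33/8 8203/2400 4013/1440 2741/1080

Answer: 623/135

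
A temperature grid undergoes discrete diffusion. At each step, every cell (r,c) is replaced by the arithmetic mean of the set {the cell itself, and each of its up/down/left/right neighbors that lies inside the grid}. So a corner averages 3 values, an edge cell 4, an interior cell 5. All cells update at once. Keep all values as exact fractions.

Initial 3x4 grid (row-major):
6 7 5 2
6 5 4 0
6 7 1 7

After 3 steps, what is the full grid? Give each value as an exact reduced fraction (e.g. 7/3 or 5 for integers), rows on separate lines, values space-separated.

After step 1:
  19/3 23/4 9/2 7/3
  23/4 29/5 3 13/4
  19/3 19/4 19/4 8/3
After step 2:
  107/18 1343/240 187/48 121/36
  1453/240 501/100 213/50 45/16
  101/18 649/120 91/24 32/9
After step 3:
  3167/540 36803/7200 30803/7200 725/216
  81431/14400 15797/3000 1977/500 16787/4800
  12293/2160 17839/3600 7657/1800 1463/432

Answer: 3167/540 36803/7200 30803/7200 725/216
81431/14400 15797/3000 1977/500 16787/4800
12293/2160 17839/3600 7657/1800 1463/432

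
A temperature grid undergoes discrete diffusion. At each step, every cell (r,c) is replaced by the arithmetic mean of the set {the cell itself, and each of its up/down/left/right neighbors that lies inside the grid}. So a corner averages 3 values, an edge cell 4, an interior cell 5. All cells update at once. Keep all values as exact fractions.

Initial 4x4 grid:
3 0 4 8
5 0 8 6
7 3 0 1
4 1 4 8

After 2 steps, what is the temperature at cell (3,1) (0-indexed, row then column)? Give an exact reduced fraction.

Answer: 249/80

Derivation:
Step 1: cell (3,1) = 3
Step 2: cell (3,1) = 249/80
Full grid after step 2:
  49/18 757/240 327/80 67/12
  431/120 29/10 83/20 191/40
  147/40 327/100 16/5 511/120
  47/12 249/80 827/240 34/9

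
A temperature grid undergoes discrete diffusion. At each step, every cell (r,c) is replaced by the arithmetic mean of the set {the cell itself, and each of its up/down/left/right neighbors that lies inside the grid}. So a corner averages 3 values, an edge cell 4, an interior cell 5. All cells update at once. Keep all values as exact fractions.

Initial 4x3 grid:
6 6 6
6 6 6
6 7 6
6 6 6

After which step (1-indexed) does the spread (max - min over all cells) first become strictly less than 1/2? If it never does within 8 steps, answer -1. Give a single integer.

Step 1: max=25/4, min=6, spread=1/4
  -> spread < 1/2 first at step 1
Step 2: max=623/100, min=6, spread=23/100
Step 3: max=29611/4800, min=2413/400, spread=131/960
Step 4: max=265751/43200, min=43591/7200, spread=841/8640
Step 5: max=106222051/17280000, min=8733373/1440000, spread=56863/691200
Step 6: max=954654341/155520000, min=78749543/12960000, spread=386393/6220800
Step 7: max=381641723131/62208000000, min=31524358813/5184000000, spread=26795339/497664000
Step 8: max=22878695714129/3732480000000, min=1893326149667/311040000000, spread=254051069/5971968000

Answer: 1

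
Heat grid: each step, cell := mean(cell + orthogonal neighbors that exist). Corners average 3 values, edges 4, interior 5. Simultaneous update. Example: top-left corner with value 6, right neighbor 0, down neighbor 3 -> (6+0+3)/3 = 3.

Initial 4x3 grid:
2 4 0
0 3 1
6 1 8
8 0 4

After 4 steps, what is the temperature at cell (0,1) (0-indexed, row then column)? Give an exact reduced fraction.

Step 1: cell (0,1) = 9/4
Step 2: cell (0,1) = 463/240
Step 3: cell (0,1) = 33293/14400
Step 4: cell (0,1) = 2031367/864000
Full grid after step 4:
  106721/43200 2031367/864000 315563/129600
  49519/18000 996833/360000 290489/108000
  180427/54000 1160933/360000 116993/36000
  465983/129600 3133387/864000 151061/43200

Answer: 2031367/864000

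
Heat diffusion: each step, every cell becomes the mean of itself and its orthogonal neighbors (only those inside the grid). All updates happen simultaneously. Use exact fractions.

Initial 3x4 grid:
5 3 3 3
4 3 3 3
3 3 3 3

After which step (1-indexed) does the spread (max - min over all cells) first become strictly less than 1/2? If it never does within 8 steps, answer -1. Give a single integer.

Step 1: max=4, min=3, spread=1
Step 2: max=15/4, min=3, spread=3/4
Step 3: max=2579/720, min=3, spread=419/720
Step 4: max=150803/43200, min=679/225, spread=4087/8640
  -> spread < 1/2 first at step 4
Step 5: max=328831/96000, min=164449/54000, spread=65659/172800
Step 6: max=525830263/155520000, min=1658551/540000, spread=1926703/6220800
Step 7: max=31236366517/9331200000, min=300926677/97200000, spread=93896221/373248000
Step 8: max=620036380501/186624000000, min=36352946711/11664000000, spread=61422773/298598400

Answer: 4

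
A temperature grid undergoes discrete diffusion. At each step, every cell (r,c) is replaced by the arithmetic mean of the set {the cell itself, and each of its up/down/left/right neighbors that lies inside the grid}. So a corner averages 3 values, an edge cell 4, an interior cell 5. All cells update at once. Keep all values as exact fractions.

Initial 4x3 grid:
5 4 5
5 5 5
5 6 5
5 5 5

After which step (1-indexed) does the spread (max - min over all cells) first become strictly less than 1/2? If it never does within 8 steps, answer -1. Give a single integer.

Step 1: max=21/4, min=14/3, spread=7/12
Step 2: max=519/100, min=229/48, spread=503/1200
  -> spread < 1/2 first at step 2
Step 3: max=24763/4800, min=69739/14400, spread=91/288
Step 4: max=221783/43200, min=4218161/864000, spread=217499/864000
Step 5: max=88526803/17280000, min=254460259/51840000, spread=222403/1036800
Step 6: max=5293943177/1036800000, min=15337361081/3110400000, spread=10889369/62208000
Step 7: max=316891730443/62208000000, min=923145175579/186624000000, spread=110120063/746496000
Step 8: max=18968497732337/3732480000000, min=55539829497761/11197440000000, spread=5462654797/44789760000

Answer: 2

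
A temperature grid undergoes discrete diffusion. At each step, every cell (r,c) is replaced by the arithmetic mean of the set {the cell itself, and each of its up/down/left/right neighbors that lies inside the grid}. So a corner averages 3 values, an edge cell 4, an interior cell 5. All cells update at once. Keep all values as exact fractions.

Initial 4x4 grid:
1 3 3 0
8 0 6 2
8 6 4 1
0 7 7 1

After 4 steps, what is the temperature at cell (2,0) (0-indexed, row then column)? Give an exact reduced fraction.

Step 1: cell (2,0) = 11/2
Step 2: cell (2,0) = 79/16
Step 3: cell (2,0) = 11803/2400
Step 4: cell (2,0) = 334321/72000
Full grid after step 4:
  39901/10800 83111/24000 621703/216000 10729/4050
  303233/72000 7603/2000 151153/45000 610993/216000
  334321/72000 133667/30000 28247/7500 240907/72000
  53279/10800 333001/72000 99019/24000 6463/1800

Answer: 334321/72000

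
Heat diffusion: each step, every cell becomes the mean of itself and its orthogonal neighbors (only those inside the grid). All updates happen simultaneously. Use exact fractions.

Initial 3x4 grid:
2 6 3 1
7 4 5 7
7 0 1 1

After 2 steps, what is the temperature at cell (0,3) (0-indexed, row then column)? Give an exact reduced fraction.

Step 1: cell (0,3) = 11/3
Step 2: cell (0,3) = 131/36
Full grid after step 2:
  55/12 169/40 91/24 131/36
  143/30 403/100 87/25 85/24
  38/9 829/240 47/16 11/4

Answer: 131/36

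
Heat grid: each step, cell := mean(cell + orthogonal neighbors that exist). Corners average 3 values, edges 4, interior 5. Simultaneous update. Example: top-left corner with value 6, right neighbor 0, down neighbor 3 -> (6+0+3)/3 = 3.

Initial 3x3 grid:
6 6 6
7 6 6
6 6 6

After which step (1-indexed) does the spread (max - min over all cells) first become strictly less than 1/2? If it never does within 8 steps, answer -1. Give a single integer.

Answer: 1

Derivation:
Step 1: max=19/3, min=6, spread=1/3
  -> spread < 1/2 first at step 1
Step 2: max=1507/240, min=6, spread=67/240
Step 3: max=13397/2160, min=1207/200, spread=1807/10800
Step 4: max=5341963/864000, min=32761/5400, spread=33401/288000
Step 5: max=47885933/7776000, min=3283391/540000, spread=3025513/38880000
Step 6: max=19127326867/3110400000, min=175555949/28800000, spread=53531/995328
Step 7: max=1145776925849/186624000000, min=47447116051/7776000000, spread=450953/11943936
Step 8: max=68693543560603/11197440000000, min=5699728610519/933120000000, spread=3799043/143327232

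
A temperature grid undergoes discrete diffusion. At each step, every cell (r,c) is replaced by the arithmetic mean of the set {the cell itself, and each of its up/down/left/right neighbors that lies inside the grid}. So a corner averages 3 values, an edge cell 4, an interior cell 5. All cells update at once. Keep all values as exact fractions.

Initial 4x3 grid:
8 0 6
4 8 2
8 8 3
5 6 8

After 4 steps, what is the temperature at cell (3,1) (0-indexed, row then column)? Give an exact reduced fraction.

Answer: 352711/57600

Derivation:
Step 1: cell (3,1) = 27/4
Step 2: cell (3,1) = 507/80
Step 3: cell (3,1) = 1177/192
Step 4: cell (3,1) = 352711/57600
Full grid after step 4:
  565/108 415141/86400 12169/2592
  8769/1600 2401/450 106069/21600
  262147/43200 1833/320 120211/21600
  32203/5184 352711/57600 30161/5184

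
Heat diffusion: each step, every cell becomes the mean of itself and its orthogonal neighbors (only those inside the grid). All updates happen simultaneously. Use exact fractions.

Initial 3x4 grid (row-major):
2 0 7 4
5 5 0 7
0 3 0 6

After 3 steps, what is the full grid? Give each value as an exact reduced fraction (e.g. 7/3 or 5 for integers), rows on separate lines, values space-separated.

After step 1:
  7/3 7/2 11/4 6
  3 13/5 19/5 17/4
  8/3 2 9/4 13/3
After step 2:
  53/18 671/240 321/80 13/3
  53/20 149/50 313/100 1103/240
  23/9 571/240 743/240 65/18
After step 3:
  6041/2160 22919/7200 8563/2400 1553/360
  1113/400 2787/1000 21377/6000 56413/14400
  5461/2160 19819/7200 21989/7200 4069/1080

Answer: 6041/2160 22919/7200 8563/2400 1553/360
1113/400 2787/1000 21377/6000 56413/14400
5461/2160 19819/7200 21989/7200 4069/1080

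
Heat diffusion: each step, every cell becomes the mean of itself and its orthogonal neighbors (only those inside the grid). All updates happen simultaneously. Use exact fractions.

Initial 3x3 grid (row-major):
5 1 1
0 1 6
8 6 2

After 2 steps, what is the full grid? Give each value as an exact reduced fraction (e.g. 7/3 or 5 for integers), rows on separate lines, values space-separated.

After step 1:
  2 2 8/3
  7/2 14/5 5/2
  14/3 17/4 14/3
After step 2:
  5/2 71/30 43/18
  389/120 301/100 379/120
  149/36 983/240 137/36

Answer: 5/2 71/30 43/18
389/120 301/100 379/120
149/36 983/240 137/36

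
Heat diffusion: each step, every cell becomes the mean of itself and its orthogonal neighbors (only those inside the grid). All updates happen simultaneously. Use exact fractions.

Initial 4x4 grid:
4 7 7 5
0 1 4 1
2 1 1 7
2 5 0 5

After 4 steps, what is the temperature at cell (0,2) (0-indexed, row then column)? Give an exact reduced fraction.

Answer: 52943/13500

Derivation:
Step 1: cell (0,2) = 23/4
Step 2: cell (0,2) = 529/120
Step 3: cell (0,2) = 191/45
Step 4: cell (0,2) = 52943/13500
Full grid after step 4:
  103817/32400 48031/13500 52943/13500 53863/12960
  298043/108000 272963/90000 25313/7200 811913/216000
  373/160 51427/20000 30087/10000 81209/24000
  47939/21600 1411/576 206407/72000 34199/10800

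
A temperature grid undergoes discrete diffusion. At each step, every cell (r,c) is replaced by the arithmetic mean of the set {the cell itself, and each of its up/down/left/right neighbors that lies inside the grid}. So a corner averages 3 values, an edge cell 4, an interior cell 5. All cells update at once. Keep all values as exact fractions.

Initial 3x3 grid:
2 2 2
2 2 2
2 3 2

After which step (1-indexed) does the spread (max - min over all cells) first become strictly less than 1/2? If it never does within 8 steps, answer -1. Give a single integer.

Answer: 1

Derivation:
Step 1: max=7/3, min=2, spread=1/3
  -> spread < 1/2 first at step 1
Step 2: max=547/240, min=2, spread=67/240
Step 3: max=4757/2160, min=407/200, spread=1807/10800
Step 4: max=1885963/864000, min=11161/5400, spread=33401/288000
Step 5: max=16781933/7776000, min=1123391/540000, spread=3025513/38880000
Step 6: max=6685726867/3110400000, min=60355949/28800000, spread=53531/995328
Step 7: max=399280925849/186624000000, min=16343116051/7776000000, spread=450953/11943936
Step 8: max=23903783560603/11197440000000, min=1967248610519/933120000000, spread=3799043/143327232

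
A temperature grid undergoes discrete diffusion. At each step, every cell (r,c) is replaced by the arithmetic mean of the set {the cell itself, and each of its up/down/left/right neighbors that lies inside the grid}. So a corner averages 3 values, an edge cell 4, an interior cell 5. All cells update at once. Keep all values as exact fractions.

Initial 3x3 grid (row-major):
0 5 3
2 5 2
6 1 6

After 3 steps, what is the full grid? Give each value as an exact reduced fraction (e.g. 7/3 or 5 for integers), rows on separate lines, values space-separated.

Answer: 635/216 9397/2880 1417/432
9377/2880 971/300 2573/720
473/144 1727/480 253/72

Derivation:
After step 1:
  7/3 13/4 10/3
  13/4 3 4
  3 9/2 3
After step 2:
  53/18 143/48 127/36
  139/48 18/5 10/3
  43/12 27/8 23/6
After step 3:
  635/216 9397/2880 1417/432
  9377/2880 971/300 2573/720
  473/144 1727/480 253/72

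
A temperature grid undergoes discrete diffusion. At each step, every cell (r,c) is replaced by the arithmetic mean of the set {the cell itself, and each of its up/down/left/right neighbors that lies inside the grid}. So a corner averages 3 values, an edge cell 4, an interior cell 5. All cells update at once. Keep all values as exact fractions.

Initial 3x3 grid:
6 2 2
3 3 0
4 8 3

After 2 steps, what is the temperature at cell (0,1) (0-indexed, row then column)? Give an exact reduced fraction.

Answer: 229/80

Derivation:
Step 1: cell (0,1) = 13/4
Step 2: cell (0,1) = 229/80
Full grid after step 2:
  131/36 229/80 79/36
  119/30 339/100 51/20
  9/2 491/120 61/18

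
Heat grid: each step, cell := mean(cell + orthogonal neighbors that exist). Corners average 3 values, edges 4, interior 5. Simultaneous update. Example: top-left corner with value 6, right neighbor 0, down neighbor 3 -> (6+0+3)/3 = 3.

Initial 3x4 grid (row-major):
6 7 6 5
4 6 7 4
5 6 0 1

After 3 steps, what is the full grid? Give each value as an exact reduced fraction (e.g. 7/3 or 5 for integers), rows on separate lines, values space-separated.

Answer: 2483/432 20303/3600 406/75 3497/720
76697/14400 15839/3000 13859/3000 61577/14400
5 3659/800 29251/7200 947/270

Derivation:
After step 1:
  17/3 25/4 25/4 5
  21/4 6 23/5 17/4
  5 17/4 7/2 5/3
After step 2:
  103/18 145/24 221/40 31/6
  263/48 527/100 123/25 931/240
  29/6 75/16 841/240 113/36
After step 3:
  2483/432 20303/3600 406/75 3497/720
  76697/14400 15839/3000 13859/3000 61577/14400
  5 3659/800 29251/7200 947/270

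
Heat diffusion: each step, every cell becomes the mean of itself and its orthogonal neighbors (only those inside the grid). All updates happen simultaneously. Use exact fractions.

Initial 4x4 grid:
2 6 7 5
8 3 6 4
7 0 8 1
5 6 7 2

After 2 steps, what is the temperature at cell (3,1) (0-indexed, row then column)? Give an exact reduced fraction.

Step 1: cell (3,1) = 9/2
Step 2: cell (3,1) = 421/80
Full grid after step 2:
  89/18 613/120 643/120 46/9
  299/60 49/10 123/25 1121/240
  26/5 233/50 243/50 929/240
  31/6 421/80 1079/240 77/18

Answer: 421/80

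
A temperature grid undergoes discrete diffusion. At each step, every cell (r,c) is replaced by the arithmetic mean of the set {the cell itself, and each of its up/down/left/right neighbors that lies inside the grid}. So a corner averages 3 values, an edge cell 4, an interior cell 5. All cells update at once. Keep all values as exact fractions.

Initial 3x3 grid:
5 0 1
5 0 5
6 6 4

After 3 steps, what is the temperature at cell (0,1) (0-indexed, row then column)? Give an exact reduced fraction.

Step 1: cell (0,1) = 3/2
Step 2: cell (0,1) = 301/120
Step 3: cell (0,1) = 18887/7200
Full grid after step 3:
  3421/1080 18887/7200 461/180
  1459/400 431/125 7229/2400
  2353/540 7153/1800 153/40

Answer: 18887/7200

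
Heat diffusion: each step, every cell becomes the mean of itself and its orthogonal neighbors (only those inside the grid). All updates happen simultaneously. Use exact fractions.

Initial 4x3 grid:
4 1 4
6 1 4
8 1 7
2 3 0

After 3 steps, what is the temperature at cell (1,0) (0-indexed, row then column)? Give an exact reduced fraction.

Answer: 13823/3600

Derivation:
Step 1: cell (1,0) = 19/4
Step 2: cell (1,0) = 229/60
Step 3: cell (1,0) = 13823/3600
Full grid after step 3:
  3743/1080 23971/7200 1111/360
  13823/3600 9929/3000 1347/400
  13123/3600 10709/3000 11173/3600
  791/216 22201/7200 683/216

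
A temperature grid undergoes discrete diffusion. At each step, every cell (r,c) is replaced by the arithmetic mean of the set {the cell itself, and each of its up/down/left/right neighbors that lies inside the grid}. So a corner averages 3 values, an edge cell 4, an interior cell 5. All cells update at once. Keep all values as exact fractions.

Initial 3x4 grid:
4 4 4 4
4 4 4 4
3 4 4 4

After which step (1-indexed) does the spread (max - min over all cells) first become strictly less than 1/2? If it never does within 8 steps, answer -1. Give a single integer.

Step 1: max=4, min=11/3, spread=1/3
  -> spread < 1/2 first at step 1
Step 2: max=4, min=67/18, spread=5/18
Step 3: max=4, min=823/216, spread=41/216
Step 4: max=4, min=99463/25920, spread=4217/25920
Step 5: max=28721/7200, min=6011651/1555200, spread=38417/311040
Step 6: max=573403/144000, min=362047789/93312000, spread=1903471/18662400
Step 7: max=17164241/4320000, min=21793890911/5598720000, spread=18038617/223948800
Step 8: max=1542273241/388800000, min=1310424617149/335923200000, spread=883978523/13436928000

Answer: 1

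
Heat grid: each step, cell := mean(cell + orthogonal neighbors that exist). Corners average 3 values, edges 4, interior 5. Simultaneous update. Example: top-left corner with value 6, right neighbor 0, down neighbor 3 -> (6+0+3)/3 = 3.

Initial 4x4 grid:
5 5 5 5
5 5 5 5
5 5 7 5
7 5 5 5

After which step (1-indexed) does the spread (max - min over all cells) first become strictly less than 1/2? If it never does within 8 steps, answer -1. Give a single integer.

Answer: 3

Derivation:
Step 1: max=17/3, min=5, spread=2/3
Step 2: max=50/9, min=5, spread=5/9
Step 3: max=5927/1080, min=121/24, spread=241/540
  -> spread < 1/2 first at step 3
Step 4: max=175949/32400, min=30499/6000, spread=3517/10125
Step 5: max=5251079/972000, min=184291/36000, spread=137611/486000
Step 6: max=31324573/5832000, min=370021/72000, spread=169109/729000
Step 7: max=4681620827/874800000, min=835709843/162000000, spread=421969187/2187000000
Step 8: max=139957168889/26244000000, min=25145627243/4860000000, spread=5213477221/32805000000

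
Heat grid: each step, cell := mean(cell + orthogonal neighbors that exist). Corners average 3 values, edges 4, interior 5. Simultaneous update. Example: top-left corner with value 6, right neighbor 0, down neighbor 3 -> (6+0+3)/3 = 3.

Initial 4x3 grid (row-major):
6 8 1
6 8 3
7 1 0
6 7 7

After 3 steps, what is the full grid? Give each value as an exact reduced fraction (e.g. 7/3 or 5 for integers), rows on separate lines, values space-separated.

After step 1:
  20/3 23/4 4
  27/4 26/5 3
  5 23/5 11/4
  20/3 21/4 14/3
After step 2:
  115/18 1297/240 17/4
  1417/240 253/50 299/80
  1381/240 114/25 901/240
  203/36 1271/240 38/9
After step 3:
  6371/1080 75971/14400 1607/360
  41593/7200 29599/6000 10081/2400
  39343/7200 29309/6000 29293/7200
  751/135 70981/14400 2389/540

Answer: 6371/1080 75971/14400 1607/360
41593/7200 29599/6000 10081/2400
39343/7200 29309/6000 29293/7200
751/135 70981/14400 2389/540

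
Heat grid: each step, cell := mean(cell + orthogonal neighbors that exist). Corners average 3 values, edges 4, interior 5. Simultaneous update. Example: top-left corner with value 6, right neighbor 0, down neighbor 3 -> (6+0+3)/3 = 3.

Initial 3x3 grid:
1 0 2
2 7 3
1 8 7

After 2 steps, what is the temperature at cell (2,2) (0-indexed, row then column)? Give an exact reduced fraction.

Answer: 11/2

Derivation:
Step 1: cell (2,2) = 6
Step 2: cell (2,2) = 11/2
Full grid after step 2:
  25/12 55/24 107/36
  137/48 79/20 197/48
  73/18 233/48 11/2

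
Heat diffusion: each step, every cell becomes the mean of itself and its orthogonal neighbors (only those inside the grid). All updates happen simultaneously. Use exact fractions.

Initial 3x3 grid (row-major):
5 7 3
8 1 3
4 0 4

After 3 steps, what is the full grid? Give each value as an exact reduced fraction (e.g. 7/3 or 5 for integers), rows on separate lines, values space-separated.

Answer: 5219/1080 1691/400 8423/2160
30313/7200 11581/3000 46451/14400
2741/720 45301/14400 398/135

Derivation:
After step 1:
  20/3 4 13/3
  9/2 19/5 11/4
  4 9/4 7/3
After step 2:
  91/18 47/10 133/36
  569/120 173/50 793/240
  43/12 743/240 22/9
After step 3:
  5219/1080 1691/400 8423/2160
  30313/7200 11581/3000 46451/14400
  2741/720 45301/14400 398/135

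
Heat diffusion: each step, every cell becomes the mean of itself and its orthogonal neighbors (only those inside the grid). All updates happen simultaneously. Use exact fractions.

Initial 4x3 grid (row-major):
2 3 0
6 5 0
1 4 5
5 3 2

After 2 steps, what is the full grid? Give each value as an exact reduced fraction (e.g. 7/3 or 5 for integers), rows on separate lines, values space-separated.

After step 1:
  11/3 5/2 1
  7/2 18/5 5/2
  4 18/5 11/4
  3 7/2 10/3
After step 2:
  29/9 323/120 2
  443/120 157/50 197/80
  141/40 349/100 731/240
  7/2 403/120 115/36

Answer: 29/9 323/120 2
443/120 157/50 197/80
141/40 349/100 731/240
7/2 403/120 115/36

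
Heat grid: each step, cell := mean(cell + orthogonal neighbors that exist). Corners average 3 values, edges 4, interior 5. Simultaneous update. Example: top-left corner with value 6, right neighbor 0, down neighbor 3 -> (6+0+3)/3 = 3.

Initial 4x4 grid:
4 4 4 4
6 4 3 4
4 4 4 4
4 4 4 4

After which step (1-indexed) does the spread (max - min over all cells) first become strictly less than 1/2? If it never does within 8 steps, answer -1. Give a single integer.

Step 1: max=14/3, min=15/4, spread=11/12
Step 2: max=67/15, min=23/6, spread=19/30
Step 3: max=9367/2160, min=9281/2400, spread=10141/21600
  -> spread < 1/2 first at step 3
Step 4: max=55169/12960, min=42013/10800, spread=23767/64800
Step 5: max=8195023/1944000, min=8461937/2160000, spread=5792797/19440000
Step 6: max=243741193/58320000, min=255159881/64800000, spread=140973001/583200000
Step 7: max=7268610847/1749600000, min=7689120881/1944000000, spread=3484020541/17496000000
Step 8: max=43398975701/10497600000, min=231530057093/58320000000, spread=86178271213/524880000000

Answer: 3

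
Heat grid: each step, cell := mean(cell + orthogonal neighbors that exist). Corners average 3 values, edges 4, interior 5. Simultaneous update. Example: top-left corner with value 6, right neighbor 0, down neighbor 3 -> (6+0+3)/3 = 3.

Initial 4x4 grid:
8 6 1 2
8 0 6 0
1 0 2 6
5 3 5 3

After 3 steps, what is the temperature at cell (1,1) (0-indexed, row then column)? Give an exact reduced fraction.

Answer: 22799/6000

Derivation:
Step 1: cell (1,1) = 4
Step 2: cell (1,1) = 3
Step 3: cell (1,1) = 22799/6000
Full grid after step 3:
  2101/432 2771/720 4021/1200 607/240
  5713/1440 22799/6000 5507/2000 7237/2400
  1699/480 5749/2000 19801/6000 21703/7200
  713/240 769/240 11279/3600 7903/2160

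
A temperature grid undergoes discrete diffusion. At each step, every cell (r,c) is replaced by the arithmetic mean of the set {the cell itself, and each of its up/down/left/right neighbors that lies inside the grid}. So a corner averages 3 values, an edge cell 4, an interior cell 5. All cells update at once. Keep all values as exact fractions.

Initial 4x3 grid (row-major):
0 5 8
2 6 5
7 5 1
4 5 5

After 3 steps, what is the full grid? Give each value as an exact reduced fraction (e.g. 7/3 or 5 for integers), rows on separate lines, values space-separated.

After step 1:
  7/3 19/4 6
  15/4 23/5 5
  9/2 24/5 4
  16/3 19/4 11/3
After step 2:
  65/18 1061/240 21/4
  911/240 229/50 49/10
  1103/240 453/100 131/30
  175/36 371/80 149/36
After step 3:
  2129/540 64303/14400 3497/720
  29849/7200 1667/375 5729/1200
  32009/7200 2271/500 8071/1800
  2537/540 7267/1600 9463/2160

Answer: 2129/540 64303/14400 3497/720
29849/7200 1667/375 5729/1200
32009/7200 2271/500 8071/1800
2537/540 7267/1600 9463/2160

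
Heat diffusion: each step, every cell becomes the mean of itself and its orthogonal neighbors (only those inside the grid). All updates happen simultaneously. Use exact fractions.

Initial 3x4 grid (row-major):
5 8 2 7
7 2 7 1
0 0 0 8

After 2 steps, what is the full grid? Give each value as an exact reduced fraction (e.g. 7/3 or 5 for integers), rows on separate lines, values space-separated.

After step 1:
  20/3 17/4 6 10/3
  7/2 24/5 12/5 23/4
  7/3 1/2 15/4 3
After step 2:
  173/36 1303/240 959/240 181/36
  173/40 309/100 227/50 869/240
  19/9 683/240 193/80 25/6

Answer: 173/36 1303/240 959/240 181/36
173/40 309/100 227/50 869/240
19/9 683/240 193/80 25/6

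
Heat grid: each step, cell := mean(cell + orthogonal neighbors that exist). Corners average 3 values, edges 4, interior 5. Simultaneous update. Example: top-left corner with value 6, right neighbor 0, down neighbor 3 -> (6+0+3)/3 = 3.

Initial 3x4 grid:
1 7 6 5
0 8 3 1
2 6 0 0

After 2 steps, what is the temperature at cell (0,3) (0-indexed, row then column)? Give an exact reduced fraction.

Answer: 23/6

Derivation:
Step 1: cell (0,3) = 4
Step 2: cell (0,3) = 23/6
Full grid after step 2:
  131/36 1093/240 367/80 23/6
  773/240 413/100 363/100 611/240
  113/36 823/240 611/240 29/18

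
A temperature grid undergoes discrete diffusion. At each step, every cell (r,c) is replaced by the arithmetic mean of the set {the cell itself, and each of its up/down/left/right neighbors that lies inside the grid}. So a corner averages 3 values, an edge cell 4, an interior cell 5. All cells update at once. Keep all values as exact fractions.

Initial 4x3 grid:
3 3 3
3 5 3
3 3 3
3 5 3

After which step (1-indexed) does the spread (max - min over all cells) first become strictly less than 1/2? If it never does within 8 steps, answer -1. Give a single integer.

Step 1: max=19/5, min=3, spread=4/5
Step 2: max=439/120, min=129/40, spread=13/30
  -> spread < 1/2 first at step 2
Step 3: max=1897/540, min=587/180, spread=34/135
Step 4: max=1509223/432000, min=474881/144000, spread=4229/21600
Step 5: max=13448693/3888000, min=4306771/1296000, spread=26419/194400
Step 6: max=5363352223/1555200000, min=1728760841/518400000, spread=1770697/15552000
Step 7: max=48064700393/13996800000, min=15623461231/4665600000, spread=11943167/139968000
Step 8: max=19193733278263/5598720000000, min=6260253695921/1866240000000, spread=825944381/11197440000

Answer: 2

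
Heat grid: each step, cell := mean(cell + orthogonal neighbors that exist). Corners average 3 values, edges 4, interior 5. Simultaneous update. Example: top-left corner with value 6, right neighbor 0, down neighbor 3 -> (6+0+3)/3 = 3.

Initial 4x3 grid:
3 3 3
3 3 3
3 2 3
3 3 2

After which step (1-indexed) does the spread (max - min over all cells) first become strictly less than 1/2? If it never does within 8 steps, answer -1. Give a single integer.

Answer: 2

Derivation:
Step 1: max=3, min=5/2, spread=1/2
Step 2: max=3, min=23/9, spread=4/9
  -> spread < 1/2 first at step 2
Step 3: max=1187/400, min=19291/7200, spread=83/288
Step 4: max=21209/7200, min=174031/64800, spread=337/1296
Step 5: max=1400449/480000, min=10603979/3888000, spread=7396579/38880000
Step 6: max=37656727/12960000, min=639537961/233280000, spread=61253/373248
Step 7: max=2246521943/777600000, min=38640858599/13996800000, spread=14372291/111974400
Step 8: max=134332507837/46656000000, min=2327689427941/839808000000, spread=144473141/1343692800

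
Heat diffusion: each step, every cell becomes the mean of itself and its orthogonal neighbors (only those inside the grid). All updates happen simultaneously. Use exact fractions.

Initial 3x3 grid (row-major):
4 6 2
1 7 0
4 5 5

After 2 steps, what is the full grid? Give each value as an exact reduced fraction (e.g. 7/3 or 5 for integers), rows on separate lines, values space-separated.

After step 1:
  11/3 19/4 8/3
  4 19/5 7/2
  10/3 21/4 10/3
After step 2:
  149/36 893/240 131/36
  37/10 213/50 133/40
  151/36 943/240 145/36

Answer: 149/36 893/240 131/36
37/10 213/50 133/40
151/36 943/240 145/36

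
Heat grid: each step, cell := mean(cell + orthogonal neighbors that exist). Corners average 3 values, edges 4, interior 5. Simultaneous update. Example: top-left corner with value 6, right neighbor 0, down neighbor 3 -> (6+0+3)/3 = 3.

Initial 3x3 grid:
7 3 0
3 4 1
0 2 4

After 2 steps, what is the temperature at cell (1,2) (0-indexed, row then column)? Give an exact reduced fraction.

Answer: 511/240

Derivation:
Step 1: cell (1,2) = 9/4
Step 2: cell (1,2) = 511/240
Full grid after step 2:
  34/9 353/120 85/36
  121/40 287/100 511/240
  23/9 91/40 85/36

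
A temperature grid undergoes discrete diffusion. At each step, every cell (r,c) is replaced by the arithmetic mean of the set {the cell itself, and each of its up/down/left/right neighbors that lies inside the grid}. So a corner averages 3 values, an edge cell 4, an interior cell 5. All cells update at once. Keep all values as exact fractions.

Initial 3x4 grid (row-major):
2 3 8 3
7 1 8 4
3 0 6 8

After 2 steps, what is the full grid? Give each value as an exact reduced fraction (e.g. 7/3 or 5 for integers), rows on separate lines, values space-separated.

After step 1:
  4 7/2 11/2 5
  13/4 19/5 27/5 23/4
  10/3 5/2 11/2 6
After step 2:
  43/12 21/5 97/20 65/12
  863/240 369/100 519/100 443/80
  109/36 227/60 97/20 23/4

Answer: 43/12 21/5 97/20 65/12
863/240 369/100 519/100 443/80
109/36 227/60 97/20 23/4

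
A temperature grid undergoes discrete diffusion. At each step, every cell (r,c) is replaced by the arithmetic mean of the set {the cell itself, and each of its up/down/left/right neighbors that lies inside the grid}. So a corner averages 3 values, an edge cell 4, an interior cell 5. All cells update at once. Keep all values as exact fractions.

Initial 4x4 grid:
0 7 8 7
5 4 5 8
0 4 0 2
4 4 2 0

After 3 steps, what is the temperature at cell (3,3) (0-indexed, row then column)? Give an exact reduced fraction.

Step 1: cell (3,3) = 4/3
Step 2: cell (3,3) = 16/9
Step 3: cell (3,3) = 1259/540
Full grid after step 3:
  149/36 2807/600 10249/1800 1285/216
  259/75 419/100 2743/600 17783/3600
  287/90 9113/3000 4901/1500 2291/720
  2987/1080 2023/720 1679/720 1259/540

Answer: 1259/540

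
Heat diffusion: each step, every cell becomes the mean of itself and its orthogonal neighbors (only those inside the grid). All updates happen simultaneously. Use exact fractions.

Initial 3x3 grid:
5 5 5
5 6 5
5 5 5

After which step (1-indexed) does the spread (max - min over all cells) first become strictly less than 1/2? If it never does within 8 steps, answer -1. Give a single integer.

Answer: 1

Derivation:
Step 1: max=21/4, min=5, spread=1/4
  -> spread < 1/2 first at step 1
Step 2: max=131/25, min=409/80, spread=51/400
Step 3: max=24823/4800, min=1847/360, spread=589/14400
Step 4: max=154943/30000, min=1481081/288000, spread=31859/1440000
Step 5: max=89091607/17280000, min=9264721/1800000, spread=751427/86400000
Step 6: max=556634687/108000000, min=5339063129/1036800000, spread=23149331/5184000000
Step 7: max=320522654263/62208000000, min=33374931889/6480000000, spread=616540643/311040000000
Step 8: max=2003112453983/388800000000, min=19226332008761/3732480000000, spread=17737747379/18662400000000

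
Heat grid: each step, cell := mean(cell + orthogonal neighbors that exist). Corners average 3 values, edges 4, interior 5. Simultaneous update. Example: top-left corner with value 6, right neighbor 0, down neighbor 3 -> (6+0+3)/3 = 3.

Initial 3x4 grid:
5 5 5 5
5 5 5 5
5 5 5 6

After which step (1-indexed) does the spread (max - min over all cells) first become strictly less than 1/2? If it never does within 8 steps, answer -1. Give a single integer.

Step 1: max=16/3, min=5, spread=1/3
  -> spread < 1/2 first at step 1
Step 2: max=95/18, min=5, spread=5/18
Step 3: max=1121/216, min=5, spread=41/216
Step 4: max=133817/25920, min=5, spread=4217/25920
Step 5: max=7985149/1555200, min=36079/7200, spread=38417/311040
Step 6: max=477760211/93312000, min=722597/144000, spread=1903471/18662400
Step 7: max=28594589089/5598720000, min=21715759/4320000, spread=18038617/223948800
Step 8: max=1712884182851/335923200000, min=1956926759/388800000, spread=883978523/13436928000

Answer: 1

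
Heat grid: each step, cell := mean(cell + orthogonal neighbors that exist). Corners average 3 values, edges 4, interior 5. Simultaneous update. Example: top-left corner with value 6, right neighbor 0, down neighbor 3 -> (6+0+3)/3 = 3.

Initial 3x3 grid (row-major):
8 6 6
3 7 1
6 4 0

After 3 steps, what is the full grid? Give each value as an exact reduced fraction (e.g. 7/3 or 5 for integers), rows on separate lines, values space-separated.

After step 1:
  17/3 27/4 13/3
  6 21/5 7/2
  13/3 17/4 5/3
After step 2:
  221/36 419/80 175/36
  101/20 247/50 137/40
  175/36 289/80 113/36
After step 3:
  11827/2160 8471/1600 9737/2160
  2099/400 4453/1000 3273/800
  9737/2160 6621/1600 7327/2160

Answer: 11827/2160 8471/1600 9737/2160
2099/400 4453/1000 3273/800
9737/2160 6621/1600 7327/2160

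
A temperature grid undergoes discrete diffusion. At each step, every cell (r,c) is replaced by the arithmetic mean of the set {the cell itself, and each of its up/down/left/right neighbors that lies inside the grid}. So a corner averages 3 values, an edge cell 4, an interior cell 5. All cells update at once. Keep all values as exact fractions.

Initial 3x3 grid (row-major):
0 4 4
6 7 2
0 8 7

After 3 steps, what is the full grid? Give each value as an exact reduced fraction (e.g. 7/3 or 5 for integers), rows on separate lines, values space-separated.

After step 1:
  10/3 15/4 10/3
  13/4 27/5 5
  14/3 11/2 17/3
After step 2:
  31/9 949/240 145/36
  333/80 229/50 97/20
  161/36 637/120 97/18
After step 3:
  2081/540 57623/14400 9239/2160
  19991/4800 4571/1000 2827/600
  10039/2160 35549/7200 5597/1080

Answer: 2081/540 57623/14400 9239/2160
19991/4800 4571/1000 2827/600
10039/2160 35549/7200 5597/1080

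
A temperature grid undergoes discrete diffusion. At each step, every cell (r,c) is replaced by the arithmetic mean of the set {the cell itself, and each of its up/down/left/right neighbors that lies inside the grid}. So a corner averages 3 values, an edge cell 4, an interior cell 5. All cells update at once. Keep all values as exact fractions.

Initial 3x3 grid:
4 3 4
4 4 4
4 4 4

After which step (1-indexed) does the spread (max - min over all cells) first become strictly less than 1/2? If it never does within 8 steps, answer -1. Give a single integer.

Step 1: max=4, min=11/3, spread=1/3
  -> spread < 1/2 first at step 1
Step 2: max=4, min=893/240, spread=67/240
Step 3: max=793/200, min=8203/2160, spread=1807/10800
Step 4: max=21239/5400, min=3298037/864000, spread=33401/288000
Step 5: max=2116609/540000, min=29874067/7776000, spread=3025513/38880000
Step 6: max=112444051/28800000, min=11976673133/3110400000, spread=53531/995328
Step 7: max=30312883949/7776000000, min=720463074151/186624000000, spread=450953/11943936
Step 8: max=3631471389481/933120000000, min=43280856439397/11197440000000, spread=3799043/143327232

Answer: 1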